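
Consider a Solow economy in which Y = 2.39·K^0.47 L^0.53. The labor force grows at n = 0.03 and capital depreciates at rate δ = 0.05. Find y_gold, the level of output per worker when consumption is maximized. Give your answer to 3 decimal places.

The effective depreciation rate is n + δ = 0.03 + 0.05 = 0.08.
Golden rule sets MPK = n+δ: 0.47·2.39·k^(0.47−1) = 0.08, so k_gold = (0.47·2.39/0.08)^(1/0.53) ≈ 146.1896.
Output: y_gold = 2.39·k_gold^0.47 = 2.39·146.1896^0.47 ≈ 24.8833.

y_gold ≈ 24.883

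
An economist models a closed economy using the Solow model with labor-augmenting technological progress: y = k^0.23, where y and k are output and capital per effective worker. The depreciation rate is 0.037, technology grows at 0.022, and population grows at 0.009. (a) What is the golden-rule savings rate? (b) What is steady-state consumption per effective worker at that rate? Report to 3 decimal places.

(a) s_gold = 0.230; (b) c_gold ≈ 1.108

Capital per effective worker breaks even when investment replaces (n + g + δ)·k; here n + g + δ = 0.068.
For Cobb-Douglas, s_gold equals capital's share: s_gold = 0.23.
At the golden rule the marginal product of capital equals n+g+δ: 0.23·k^(0.23−1) = 0.068. Solving, k_gold = (0.23/0.068)^(1/0.77) ≈ 4.8674.
y_gold = 4.8674^0.23 ≈ 1.4391; c_gold = (1−0.23)·y_gold ≈ 1.1081.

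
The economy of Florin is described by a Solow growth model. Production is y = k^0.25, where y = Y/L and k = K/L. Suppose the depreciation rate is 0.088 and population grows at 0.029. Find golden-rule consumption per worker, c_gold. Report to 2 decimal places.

n + δ = 0.029 + 0.088 = 0.117.
Maximizing c = f(k) − (n+δ)·k gives f'(k) = n+δ, i.e. 0.25·k^(0.25−1) = 0.117, so k_gold = (0.25/0.117)^(1/0.75) ≈ 2.7522.
y_gold = 2.7522^0.25 ≈ 1.2880.
c_gold = y_gold − (n+δ)·k_gold = 1.2880 − 0.117·2.7522 ≈ 0.9660.

c_gold ≈ 0.97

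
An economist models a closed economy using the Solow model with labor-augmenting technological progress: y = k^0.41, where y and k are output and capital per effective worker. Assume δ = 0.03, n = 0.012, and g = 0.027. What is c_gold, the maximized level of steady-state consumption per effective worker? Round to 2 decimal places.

The effective depreciation rate is n + g + δ = 0.012 + 0.027 + 0.03 = 0.069.
Maximizing c = f(k) − (n+g+δ)·k gives f'(k) = n+g+δ, i.e. 0.41·k^(0.41−1) = 0.069, so k_gold = (0.41/0.069)^(1/0.59) ≈ 20.5000.
y_gold = 20.5000^0.41 ≈ 3.4500.
c_gold = y_gold − (n+g+δ)·k_gold = 3.4500 − 0.069·20.5000 ≈ 2.0355.

c_gold ≈ 2.04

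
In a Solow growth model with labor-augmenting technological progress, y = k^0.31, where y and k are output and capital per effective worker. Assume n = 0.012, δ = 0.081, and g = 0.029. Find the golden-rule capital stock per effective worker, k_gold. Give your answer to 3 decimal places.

k_gold ≈ 3.863

The effective depreciation rate is n + g + δ = 0.012 + 0.029 + 0.081 = 0.122.
Golden rule sets MPK = n+g+δ: 0.31·k^(0.31−1) = 0.122, so k_gold = (0.31/0.122)^(1/0.69) ≈ 3.8633.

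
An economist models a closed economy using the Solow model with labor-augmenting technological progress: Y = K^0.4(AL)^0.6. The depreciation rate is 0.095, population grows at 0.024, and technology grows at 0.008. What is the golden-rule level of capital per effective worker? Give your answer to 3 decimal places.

k_gold ≈ 6.767

The effective depreciation rate is n + g + δ = 0.024 + 0.008 + 0.095 = 0.127.
Maximizing c = f(k) − (n+g+δ)·k gives f'(k) = n+g+δ, i.e. 0.4·k^(0.4−1) = 0.127, so k_gold = (0.4/0.127)^(1/0.6) ≈ 6.7675.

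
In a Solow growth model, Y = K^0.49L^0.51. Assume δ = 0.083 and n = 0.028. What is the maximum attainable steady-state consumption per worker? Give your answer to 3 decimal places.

Capital per worker breaks even when investment replaces (n + δ)·k; here n + δ = 0.111.
Maximizing c = f(k) − (n+δ)·k gives f'(k) = n+δ, i.e. 0.49·k^(0.49−1) = 0.111, so k_gold = (0.49/0.111)^(1/0.51) ≈ 18.3847.
y_gold = 18.3847^0.49 ≈ 4.1647.
c_gold = y_gold − (n+δ)·k_gold = 4.1647 − 0.111·18.3847 ≈ 2.1240.

c_gold ≈ 2.124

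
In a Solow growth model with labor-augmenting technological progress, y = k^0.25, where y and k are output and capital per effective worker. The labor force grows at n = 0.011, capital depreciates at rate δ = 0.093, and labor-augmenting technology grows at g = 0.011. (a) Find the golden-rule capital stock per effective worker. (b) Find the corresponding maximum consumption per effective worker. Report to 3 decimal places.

Capital per effective worker breaks even when investment replaces (n + g + δ)·k; here n + g + δ = 0.115.
Setting f'(k) = n+g+δ gives 0.25·k^(0.25−1) = 0.115, hence k_gold = (0.25/0.115)^(1/0.75) ≈ 2.8162.
y_gold = 2.8162^0.25 ≈ 1.2954; c_gold = y_gold − 0.115·k_gold ≈ 0.9716.

(a) k_gold ≈ 2.816; (b) c_gold ≈ 0.972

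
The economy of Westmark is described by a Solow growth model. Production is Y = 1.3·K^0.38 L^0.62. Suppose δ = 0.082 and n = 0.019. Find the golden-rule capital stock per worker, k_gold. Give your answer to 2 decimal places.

k_gold ≈ 12.94

The effective depreciation rate is n + δ = 0.019 + 0.082 = 0.101.
Maximizing c = f(k) − (n+δ)·k gives f'(k) = n+δ, i.e. 0.38·1.3·k^(0.38−1) = 0.101, so k_gold = (0.38·1.3/0.101)^(1/0.62) ≈ 12.9403.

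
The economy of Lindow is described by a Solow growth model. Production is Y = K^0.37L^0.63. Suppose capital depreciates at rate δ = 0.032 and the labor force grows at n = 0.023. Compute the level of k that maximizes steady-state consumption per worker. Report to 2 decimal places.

k_gold ≈ 20.61

The effective depreciation rate is n + δ = 0.023 + 0.032 = 0.055.
Maximizing c = f(k) − (n+δ)·k gives f'(k) = n+δ, i.e. 0.37·k^(0.37−1) = 0.055, so k_gold = (0.37/0.055)^(1/0.63) ≈ 20.6077.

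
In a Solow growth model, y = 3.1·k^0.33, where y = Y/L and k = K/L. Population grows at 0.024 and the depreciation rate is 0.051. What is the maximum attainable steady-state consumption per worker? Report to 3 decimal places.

c_gold ≈ 7.523

Break-even investment rate: n + δ = 0.024 + 0.051 = 0.075.
Setting f'(k) = n+δ gives 0.33·3.1·k^(0.33−1) = 0.075, hence k_gold = (0.33·3.1/0.075)^(1/0.67) ≈ 49.4029.
y_gold = 3.1·49.4029^0.33 ≈ 11.2279.
c_gold = y_gold − (n+δ)·k_gold = 11.2279 − 0.075·49.4029 ≈ 7.5227.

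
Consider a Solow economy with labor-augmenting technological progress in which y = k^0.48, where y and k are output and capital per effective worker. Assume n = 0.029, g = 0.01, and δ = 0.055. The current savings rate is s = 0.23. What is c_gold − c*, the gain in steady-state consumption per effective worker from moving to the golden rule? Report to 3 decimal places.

Δc ≈ 0.584

n + g + δ = 0.029 + 0.01 + 0.055 = 0.094.
Current steady state (s = 0.23): k* = (0.23/0.094)^(1/0.52) ≈ 5.5887, y* = 5.5887^0.48 ≈ 2.2841, c* = (1−0.23)·2.2841 ≈ 1.7587.
At the golden rule the marginal product of capital equals n+g+δ: 0.48·k^(0.48−1) = 0.094. Solving, k_gold = (0.48/0.094)^(1/0.52) ≈ 23.0015.
y_gold = 23.0015^0.48 ≈ 4.5045, c_gold = y_gold − 0.094·k_gold ≈ 2.3423.
Gain: Δc = 2.3423 − 1.7587 ≈ 0.5836.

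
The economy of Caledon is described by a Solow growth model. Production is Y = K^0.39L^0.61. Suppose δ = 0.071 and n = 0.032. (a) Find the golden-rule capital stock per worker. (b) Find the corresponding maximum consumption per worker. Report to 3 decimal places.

Break-even investment rate: n + δ = 0.032 + 0.071 = 0.103.
At the golden rule the marginal product of capital equals n+δ: 0.39·k^(0.39−1) = 0.103. Solving, k_gold = (0.39/0.103)^(1/0.61) ≈ 8.8698.
y_gold = 8.8698^0.39 ≈ 2.3425; c_gold = y_gold − 0.103·k_gold ≈ 1.4289.

(a) k_gold ≈ 8.870; (b) c_gold ≈ 1.429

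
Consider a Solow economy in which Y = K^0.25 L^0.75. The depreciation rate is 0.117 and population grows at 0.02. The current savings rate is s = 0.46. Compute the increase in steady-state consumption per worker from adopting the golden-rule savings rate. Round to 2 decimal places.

n + δ = 0.02 + 0.117 = 0.137.
Current steady state (s = 0.46): k* = (0.46/0.137)^(1/0.75) ≈ 5.0279, y* = 5.0279^0.25 ≈ 1.4974, c* = (1−0.46)·1.4974 ≈ 0.8086.
At the golden rule the marginal product of capital equals n+δ: 0.25·k^(0.25−1) = 0.137. Solving, k_gold = (0.25/0.137)^(1/0.75) ≈ 2.2299.
y_gold = 2.2299^0.25 ≈ 1.2220, c_gold = y_gold − 0.137·k_gold ≈ 0.9165.
Gain: Δc = 0.9165 − 0.8086 ≈ 0.1079.

Δc ≈ 0.11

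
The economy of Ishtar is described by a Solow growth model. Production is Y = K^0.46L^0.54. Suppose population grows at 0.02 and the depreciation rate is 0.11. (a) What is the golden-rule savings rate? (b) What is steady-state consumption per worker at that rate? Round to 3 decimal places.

(a) s_gold = 0.460; (b) c_gold ≈ 1.585

Break-even investment rate: n + δ = 0.02 + 0.11 = 0.13.
For Cobb-Douglas, s_gold equals capital's share: s_gold = 0.46.
Maximizing c = f(k) − (n+δ)·k gives f'(k) = n+δ, i.e. 0.46·k^(0.46−1) = 0.13, so k_gold = (0.46/0.13)^(1/0.54) ≈ 10.3830.
y_gold = 10.3830^0.46 ≈ 2.9343; c_gold = (1−0.46)·y_gold ≈ 1.5845.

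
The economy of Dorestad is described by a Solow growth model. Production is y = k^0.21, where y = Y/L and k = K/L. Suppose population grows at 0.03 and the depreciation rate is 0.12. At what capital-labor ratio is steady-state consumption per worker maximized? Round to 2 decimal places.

k_gold ≈ 1.53

n + δ = 0.03 + 0.12 = 0.15.
At the golden rule the marginal product of capital equals n+δ: 0.21·k^(0.21−1) = 0.15. Solving, k_gold = (0.21/0.15)^(1/0.79) ≈ 1.5310.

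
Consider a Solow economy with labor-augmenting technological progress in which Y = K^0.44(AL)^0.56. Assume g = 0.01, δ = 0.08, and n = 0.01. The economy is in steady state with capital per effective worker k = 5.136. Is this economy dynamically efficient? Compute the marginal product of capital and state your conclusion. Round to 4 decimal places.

n + g + δ = 0.01 + 0.01 + 0.08 = 0.1.
MPK = 0.44·k^(0.44−1) = 0.44·5.136^(-0.56) ≈ 0.1760.
MPK > 0.1, so the economy is dynamically efficient (under-saving).

dynamically efficient; MPK ≈ 0.1760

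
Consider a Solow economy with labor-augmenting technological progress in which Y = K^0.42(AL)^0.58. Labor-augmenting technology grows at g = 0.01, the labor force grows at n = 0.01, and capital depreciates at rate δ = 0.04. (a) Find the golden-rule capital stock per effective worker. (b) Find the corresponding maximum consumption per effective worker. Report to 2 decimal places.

Break-even investment rate: n + g + δ = 0.01 + 0.01 + 0.04 = 0.06.
Setting f'(k) = n+g+δ gives 0.42·k^(0.42−1) = 0.06, hence k_gold = (0.42/0.06)^(1/0.58) ≈ 28.6461.
y_gold = 28.6461^0.42 ≈ 4.0923; c_gold = y_gold − 0.06·k_gold ≈ 2.3735.

(a) k_gold ≈ 28.65; (b) c_gold ≈ 2.37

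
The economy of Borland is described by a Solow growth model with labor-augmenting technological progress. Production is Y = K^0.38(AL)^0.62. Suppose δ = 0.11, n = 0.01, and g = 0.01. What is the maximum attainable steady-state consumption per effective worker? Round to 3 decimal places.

Capital per effective worker breaks even when investment replaces (n + g + δ)·k; here n + g + δ = 0.13.
At the golden rule the marginal product of capital equals n+g+δ: 0.38·k^(0.38−1) = 0.13. Solving, k_gold = (0.38/0.13)^(1/0.62) ≈ 5.6410.
y_gold = 5.6410^0.38 ≈ 1.9298.
c_gold = y_gold − (n+g+δ)·k_gold = 1.9298 − 0.13·5.6410 ≈ 1.1965.

c_gold ≈ 1.196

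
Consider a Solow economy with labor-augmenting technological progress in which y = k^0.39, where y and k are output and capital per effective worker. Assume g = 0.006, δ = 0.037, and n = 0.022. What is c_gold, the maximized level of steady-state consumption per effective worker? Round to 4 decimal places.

n + g + δ = 0.022 + 0.006 + 0.037 = 0.065.
At the golden rule the marginal product of capital equals n+g+δ: 0.39·k^(0.39−1) = 0.065. Solving, k_gold = (0.39/0.065)^(1/0.61) ≈ 18.8650.
y_gold = 18.8650^0.39 ≈ 3.1442.
c_gold = y_gold − (n+g+δ)·k_gold = 3.1442 − 0.065·18.8650 ≈ 1.9179.

c_gold ≈ 1.9179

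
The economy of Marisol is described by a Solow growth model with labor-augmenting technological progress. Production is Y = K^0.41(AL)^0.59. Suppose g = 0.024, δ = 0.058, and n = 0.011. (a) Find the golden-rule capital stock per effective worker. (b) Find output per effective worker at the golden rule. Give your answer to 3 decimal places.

(a) k_gold ≈ 12.360; (b) y_gold ≈ 2.804

Break-even investment rate: n + g + δ = 0.011 + 0.024 + 0.058 = 0.093.
Maximizing c = f(k) − (n+g+δ)·k gives f'(k) = n+g+δ, i.e. 0.41·k^(0.41−1) = 0.093, so k_gold = (0.41/0.093)^(1/0.59) ≈ 12.3605.
y_gold = 12.3605^0.41 ≈ 2.8037.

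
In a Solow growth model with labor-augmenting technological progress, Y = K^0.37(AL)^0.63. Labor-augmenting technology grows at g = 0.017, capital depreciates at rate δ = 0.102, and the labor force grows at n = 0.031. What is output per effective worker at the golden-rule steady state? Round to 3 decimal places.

Break-even investment rate: n + g + δ = 0.031 + 0.017 + 0.102 = 0.15.
Maximizing c = f(k) − (n+g+δ)·k gives f'(k) = n+g+δ, i.e. 0.37·k^(0.37−1) = 0.15, so k_gold = (0.37/0.15)^(1/0.63) ≈ 4.1918.
Output: y_gold = k_gold^0.37 = 4.1918^0.37 ≈ 1.6994.

y_gold ≈ 1.699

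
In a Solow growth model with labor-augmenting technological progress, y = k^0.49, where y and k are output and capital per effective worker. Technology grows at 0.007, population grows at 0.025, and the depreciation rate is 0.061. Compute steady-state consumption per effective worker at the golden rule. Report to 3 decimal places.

c_gold ≈ 2.518

Break-even investment rate: n + g + δ = 0.025 + 0.007 + 0.061 = 0.093.
Setting f'(k) = n+g+δ gives 0.49·k^(0.49−1) = 0.093, hence k_gold = (0.49/0.093)^(1/0.51) ≈ 26.0090.
y_gold = 26.0090^0.49 ≈ 4.9364.
c_gold = y_gold − (n+g+δ)·k_gold = 4.9364 − 0.093·26.0090 ≈ 2.5176.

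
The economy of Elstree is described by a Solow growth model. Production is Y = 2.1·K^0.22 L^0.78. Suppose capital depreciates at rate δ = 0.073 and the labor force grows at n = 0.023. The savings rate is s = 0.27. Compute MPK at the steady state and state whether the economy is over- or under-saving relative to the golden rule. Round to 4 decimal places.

Capital per worker breaks even when investment replaces (n + δ)·k; here n + δ = 0.096.
Steady-state k*: s·A·k^0.22 = 0.096·k gives k* = (0.27·2.1/0.096)^(1/0.78) ≈ 9.7468.
MPK = 0.22·2.1·9.7468^(-0.78) ≈ 0.0782.
MPK < n+δ = 0.096, so the economy is dynamically inefficient (over-saving).

over-saving; MPK ≈ 0.0782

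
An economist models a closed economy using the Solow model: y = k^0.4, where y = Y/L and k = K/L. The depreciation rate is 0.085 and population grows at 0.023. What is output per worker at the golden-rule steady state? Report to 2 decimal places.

y_gold ≈ 2.39

Break-even investment rate: n + δ = 0.023 + 0.085 = 0.108.
Maximizing c = f(k) − (n+δ)·k gives f'(k) = n+δ, i.e. 0.4·k^(0.4−1) = 0.108, so k_gold = (0.4/0.108)^(1/0.6) ≈ 8.8660.
Output: y_gold = k_gold^0.4 = 8.8660^0.4 ≈ 2.3938.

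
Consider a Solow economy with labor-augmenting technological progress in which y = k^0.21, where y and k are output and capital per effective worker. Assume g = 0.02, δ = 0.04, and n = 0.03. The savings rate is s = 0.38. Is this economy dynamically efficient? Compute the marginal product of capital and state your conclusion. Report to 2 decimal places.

Capital per effective worker breaks even when investment replaces (n + g + δ)·k; here n + g + δ = 0.09.
Steady-state k*: s·k^0.21 = 0.09·k gives k* = (0.38/0.09)^(1/0.79) ≈ 6.1919.
MPK = 0.21·6.1919^(-0.79) ≈ 0.0497.
MPK < n+g+δ = 0.09, so the economy is dynamically inefficient (over-saving).

dynamically inefficient; MPK ≈ 0.05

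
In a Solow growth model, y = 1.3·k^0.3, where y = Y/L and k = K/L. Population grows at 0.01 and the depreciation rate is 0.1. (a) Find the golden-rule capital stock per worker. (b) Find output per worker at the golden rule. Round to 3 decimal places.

The effective depreciation rate is n + δ = 0.01 + 0.1 = 0.11.
Setting f'(k) = n+δ gives 0.3·1.3·k^(0.3−1) = 0.11, hence k_gold = (0.3·1.3/0.11)^(1/0.7) ≈ 6.0988.
y_gold = 1.3·6.0988^0.3 ≈ 2.2362.

(a) k_gold ≈ 6.099; (b) y_gold ≈ 2.236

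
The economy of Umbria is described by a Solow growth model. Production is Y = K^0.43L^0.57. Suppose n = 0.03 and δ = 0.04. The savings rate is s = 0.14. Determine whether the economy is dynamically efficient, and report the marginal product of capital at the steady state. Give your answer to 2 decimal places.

n + δ = 0.03 + 0.04 = 0.07.
Steady-state k*: s·k^0.43 = 0.07·k gives k* = (0.14/0.07)^(1/0.57) ≈ 3.3738.
MPK = 0.43·3.3738^(-0.57) ≈ 0.2150.
MPK > n+δ = 0.07, so the economy is dynamically efficient (under-saving).

dynamically efficient; MPK ≈ 0.21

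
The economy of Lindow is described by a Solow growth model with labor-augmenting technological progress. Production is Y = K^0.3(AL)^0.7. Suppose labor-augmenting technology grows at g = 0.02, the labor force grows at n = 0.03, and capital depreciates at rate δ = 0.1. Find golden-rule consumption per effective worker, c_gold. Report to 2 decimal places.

c_gold ≈ 0.94

Break-even investment rate: n + g + δ = 0.03 + 0.02 + 0.1 = 0.15.
Setting f'(k) = n+g+δ gives 0.3·k^(0.3−1) = 0.15, hence k_gold = (0.3/0.15)^(1/0.7) ≈ 2.6918.
y_gold = 2.6918^0.3 ≈ 1.3459.
c_gold = y_gold − (n+g+δ)·k_gold = 1.3459 − 0.15·2.6918 ≈ 0.9421.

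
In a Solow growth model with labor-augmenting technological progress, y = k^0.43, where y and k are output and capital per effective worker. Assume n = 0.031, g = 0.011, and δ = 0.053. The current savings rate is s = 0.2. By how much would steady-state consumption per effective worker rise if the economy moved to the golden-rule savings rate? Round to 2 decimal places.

n + g + δ = 0.031 + 0.011 + 0.053 = 0.095.
Current steady state (s = 0.2): k* = (0.2/0.095)^(1/0.57) ≈ 3.6915, y* = 3.6915^0.43 ≈ 1.7535, c* = (1−0.2)·1.7535 ≈ 1.4028.
At the golden rule the marginal product of capital equals n+g+δ: 0.43·k^(0.43−1) = 0.095. Solving, k_gold = (0.43/0.095)^(1/0.57) ≈ 14.1394.
y_gold = 14.1394^0.43 ≈ 3.1238, c_gold = y_gold − 0.095·k_gold ≈ 1.7806.
Gain: Δc = 1.7806 − 1.4028 ≈ 0.3778.

Δc ≈ 0.38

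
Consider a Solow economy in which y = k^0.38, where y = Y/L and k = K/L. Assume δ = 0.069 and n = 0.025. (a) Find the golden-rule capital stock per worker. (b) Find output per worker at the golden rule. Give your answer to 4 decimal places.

Break-even investment rate: n + δ = 0.025 + 0.069 = 0.094.
Golden rule sets MPK = n+δ: 0.38·k^(0.38−1) = 0.094, so k_gold = (0.38/0.094)^(1/0.62) ≈ 9.5165.
y_gold = 9.5165^0.38 ≈ 2.3541.

(a) k_gold ≈ 9.5165; (b) y_gold ≈ 2.3541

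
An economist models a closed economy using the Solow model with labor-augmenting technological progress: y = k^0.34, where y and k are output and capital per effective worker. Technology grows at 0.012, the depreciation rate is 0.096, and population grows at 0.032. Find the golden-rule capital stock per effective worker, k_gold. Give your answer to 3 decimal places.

Capital per effective worker breaks even when investment replaces (n + g + δ)·k; here n + g + δ = 0.14.
Maximizing c = f(k) − (n+g+δ)·k gives f'(k) = n+g+δ, i.e. 0.34·k^(0.34−1) = 0.14, so k_gold = (0.34/0.14)^(1/0.66) ≈ 3.8359.

k_gold ≈ 3.836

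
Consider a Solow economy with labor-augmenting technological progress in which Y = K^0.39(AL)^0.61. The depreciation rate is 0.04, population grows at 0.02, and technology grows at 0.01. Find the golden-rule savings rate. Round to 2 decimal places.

Break-even investment rate: n + g + δ = 0.02 + 0.01 + 0.04 = 0.07.
At the golden rule MPK = n+g+δ, and in any Cobb-Douglas steady state s = (n+g+δ)·k/y = MPK·k/y = capital's share 0.39.

s_gold = 0.39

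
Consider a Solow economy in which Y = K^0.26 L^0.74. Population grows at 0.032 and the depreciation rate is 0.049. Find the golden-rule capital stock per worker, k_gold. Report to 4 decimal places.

n + δ = 0.032 + 0.049 = 0.081.
Golden rule sets MPK = n+δ: 0.26·k^(0.26−1) = 0.081, so k_gold = (0.26/0.081)^(1/0.74) ≈ 4.8355.

k_gold ≈ 4.8355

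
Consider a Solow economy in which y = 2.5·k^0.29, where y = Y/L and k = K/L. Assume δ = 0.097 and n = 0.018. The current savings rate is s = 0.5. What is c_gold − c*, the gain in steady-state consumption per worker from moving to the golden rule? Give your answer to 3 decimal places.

Δc ≈ 0.453

Break-even investment rate: n + δ = 0.018 + 0.097 = 0.115.
Current steady state (s = 0.5): k* = (0.5·2.5/0.115)^(1/0.71) ≈ 28.8041, y* = 2.5·28.8041^0.29 ≈ 6.6249, c* = (1−0.5)·6.6249 ≈ 3.3125.
Golden rule sets MPK = n+δ: 0.29·2.5·k^(0.29−1) = 0.115, so k_gold = (0.29·2.5/0.115)^(1/0.71) ≈ 13.3738.
y_gold = 2.5·13.3738^0.29 ≈ 5.3034, c_gold = y_gold − 0.115·k_gold ≈ 3.7654.
Gain: Δc = 3.7654 − 3.3125 ≈ 0.4529.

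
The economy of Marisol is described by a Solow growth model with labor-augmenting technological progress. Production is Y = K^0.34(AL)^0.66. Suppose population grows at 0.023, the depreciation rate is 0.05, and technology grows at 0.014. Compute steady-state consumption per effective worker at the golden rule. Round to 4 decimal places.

Break-even investment rate: n + g + δ = 0.023 + 0.014 + 0.05 = 0.087.
At the golden rule the marginal product of capital equals n+g+δ: 0.34·k^(0.34−1) = 0.087. Solving, k_gold = (0.34/0.087)^(1/0.66) ≈ 7.8869.
y_gold = 7.8869^0.34 ≈ 2.0181.
c_gold = y_gold − (n+g+δ)·k_gold = 2.0181 − 0.087·7.8869 ≈ 1.3320.

c_gold ≈ 1.3320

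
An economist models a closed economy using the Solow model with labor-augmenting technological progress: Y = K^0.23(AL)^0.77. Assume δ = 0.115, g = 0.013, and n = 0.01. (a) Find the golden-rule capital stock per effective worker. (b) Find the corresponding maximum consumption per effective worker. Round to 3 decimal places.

n + g + δ = 0.01 + 0.013 + 0.115 = 0.138.
At the golden rule the marginal product of capital equals n+g+δ: 0.23·k^(0.23−1) = 0.138. Solving, k_gold = (0.23/0.138)^(1/0.77) ≈ 1.9414.
y_gold = 1.9414^0.23 ≈ 1.1648; c_gold = y_gold − 0.138·k_gold ≈ 0.8969.

(a) k_gold ≈ 1.941; (b) c_gold ≈ 0.897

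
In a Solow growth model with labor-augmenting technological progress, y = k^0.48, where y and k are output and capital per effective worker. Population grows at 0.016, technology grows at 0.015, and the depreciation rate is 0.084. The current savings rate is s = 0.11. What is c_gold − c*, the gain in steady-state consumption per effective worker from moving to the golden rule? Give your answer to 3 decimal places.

n + g + δ = 0.016 + 0.015 + 0.084 = 0.115.
Current steady state (s = 0.11): k* = (0.11/0.115)^(1/0.52) ≈ 0.9181, y* = 0.9181^0.48 ≈ 0.9598, c* = (1−0.11)·0.9598 ≈ 0.8542.
Maximizing c = f(k) − (n+g+δ)·k gives f'(k) = n+g+δ, i.e. 0.48·k^(0.48−1) = 0.115, so k_gold = (0.48/0.115)^(1/0.52) ≈ 15.6082.
y_gold = 15.6082^0.48 ≈ 3.7395, c_gold = y_gold − 0.115·k_gold ≈ 1.9445.
Gain: Δc = 1.9445 − 0.8542 ≈ 1.0903.

Δc ≈ 1.090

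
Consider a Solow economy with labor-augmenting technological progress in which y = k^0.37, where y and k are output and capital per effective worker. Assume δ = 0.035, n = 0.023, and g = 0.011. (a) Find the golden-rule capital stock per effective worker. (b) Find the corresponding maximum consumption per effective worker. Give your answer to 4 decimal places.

(a) k_gold ≈ 14.3781; (b) c_gold ≈ 1.6892

Capital per effective worker breaks even when investment replaces (n + g + δ)·k; here n + g + δ = 0.069.
At the golden rule the marginal product of capital equals n+g+δ: 0.37·k^(0.37−1) = 0.069. Solving, k_gold = (0.37/0.069)^(1/0.63) ≈ 14.3781.
y_gold = 14.3781^0.37 ≈ 2.6813; c_gold = y_gold − 0.069·k_gold ≈ 1.6892.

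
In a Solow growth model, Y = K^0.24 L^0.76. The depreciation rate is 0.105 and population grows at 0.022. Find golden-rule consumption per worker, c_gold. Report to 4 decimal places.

n + δ = 0.022 + 0.105 = 0.127.
At the golden rule the marginal product of capital equals n+δ: 0.24·k^(0.24−1) = 0.127. Solving, k_gold = (0.24/0.127)^(1/0.76) ≈ 2.3104.
y_gold = 2.3104^0.24 ≈ 1.2226.
c_gold = y_gold − (n+δ)·k_gold = 1.2226 − 0.127·2.3104 ≈ 0.9292.

c_gold ≈ 0.9292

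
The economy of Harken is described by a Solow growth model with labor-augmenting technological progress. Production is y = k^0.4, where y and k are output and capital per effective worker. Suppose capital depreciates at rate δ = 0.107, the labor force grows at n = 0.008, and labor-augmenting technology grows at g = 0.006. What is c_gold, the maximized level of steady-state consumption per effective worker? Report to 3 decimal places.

c_gold ≈ 1.331

n + g + δ = 0.008 + 0.006 + 0.107 = 0.121.
Setting f'(k) = n+g+δ gives 0.4·k^(0.4−1) = 0.121, hence k_gold = (0.4/0.121)^(1/0.6) ≈ 7.3360.
y_gold = 7.3360^0.4 ≈ 2.2191.
c_gold = y_gold − (n+g+δ)·k_gold = 2.2191 − 0.121·7.3360 ≈ 1.3315.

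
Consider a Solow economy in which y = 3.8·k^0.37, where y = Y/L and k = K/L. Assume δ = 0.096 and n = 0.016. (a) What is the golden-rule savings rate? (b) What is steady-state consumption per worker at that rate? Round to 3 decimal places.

Capital per worker breaks even when investment replaces (n + δ)·k; here n + δ = 0.112.
For Cobb-Douglas, s_gold equals capital's share: s_gold = 0.37.
Maximizing c = f(k) − (n+δ)·k gives f'(k) = n+δ, i.e. 0.37·3.8·k^(0.37−1) = 0.112, so k_gold = (0.37·3.8/0.112)^(1/0.63) ≈ 55.4722.
y_gold = 3.8·55.4722^0.37 ≈ 16.7916; c_gold = (1−0.37)·y_gold ≈ 10.5787.

(a) s_gold = 0.370; (b) c_gold ≈ 10.579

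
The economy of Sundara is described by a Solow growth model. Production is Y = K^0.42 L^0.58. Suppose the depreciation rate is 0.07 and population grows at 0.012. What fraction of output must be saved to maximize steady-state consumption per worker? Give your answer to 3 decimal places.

Break-even investment rate: n + δ = 0.012 + 0.07 = 0.082.
At the golden rule MPK = n+δ, and in any Cobb-Douglas steady state s = (n+δ)·k/y = MPK·k/y = capital's share 0.42.

s_gold = 0.420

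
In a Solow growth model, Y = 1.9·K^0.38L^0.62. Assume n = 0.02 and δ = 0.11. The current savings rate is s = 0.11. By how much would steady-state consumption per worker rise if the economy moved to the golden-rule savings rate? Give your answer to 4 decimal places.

Capital per worker breaks even when investment replaces (n + δ)·k; here n + δ = 0.13.
Current steady state (s = 0.11): k* = (0.11·1.9/0.13)^(1/0.62) ≈ 2.1507, y* = 1.9·2.1507^0.38 ≈ 2.5418, c* = (1−0.11)·2.5418 ≈ 2.2622.
Maximizing c = f(k) − (n+δ)·k gives f'(k) = n+δ, i.e. 0.38·1.9·k^(0.38−1) = 0.13, so k_gold = (0.38·1.9/0.13)^(1/0.62) ≈ 15.8839.
y_gold = 1.9·15.8839^0.38 ≈ 5.4340, c_gold = y_gold − 0.13·k_gold ≈ 3.3691.
Gain: Δc = 3.3691 − 2.2622 ≈ 1.1069.

Δc ≈ 1.1069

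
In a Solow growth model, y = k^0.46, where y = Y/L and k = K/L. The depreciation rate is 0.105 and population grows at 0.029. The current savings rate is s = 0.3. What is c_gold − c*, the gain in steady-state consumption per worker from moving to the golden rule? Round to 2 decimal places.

Δc ≈ 0.15

The effective depreciation rate is n + δ = 0.029 + 0.105 = 0.134.
Current steady state (s = 0.3): k* = (0.3/0.134)^(1/0.54) ≈ 4.4481, y* = 4.4481^0.46 ≈ 1.9868, c* = (1−0.3)·1.9868 ≈ 1.3908.
At the golden rule the marginal product of capital equals n+δ: 0.46·k^(0.46−1) = 0.134. Solving, k_gold = (0.46/0.134)^(1/0.54) ≈ 9.8164.
y_gold = 9.8164^0.46 ≈ 2.8595, c_gold = y_gold − 0.134·k_gold ≈ 1.5442.
Gain: Δc = 1.5442 − 1.3908 ≈ 0.1534.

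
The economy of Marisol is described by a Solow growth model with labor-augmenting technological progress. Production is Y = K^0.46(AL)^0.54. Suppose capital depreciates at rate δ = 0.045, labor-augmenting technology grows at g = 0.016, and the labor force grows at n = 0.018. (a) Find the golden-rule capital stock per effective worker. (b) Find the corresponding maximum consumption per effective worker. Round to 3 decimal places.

Capital per effective worker breaks even when investment replaces (n + g + δ)·k; here n + g + δ = 0.079.
Maximizing c = f(k) − (n+g+δ)·k gives f'(k) = n+g+δ, i.e. 0.46·k^(0.46−1) = 0.079, so k_gold = (0.46/0.079)^(1/0.54) ≈ 26.1161.
y_gold = 26.1161^0.46 ≈ 4.4852; c_gold = y_gold − 0.079·k_gold ≈ 2.4220.

(a) k_gold ≈ 26.116; (b) c_gold ≈ 2.422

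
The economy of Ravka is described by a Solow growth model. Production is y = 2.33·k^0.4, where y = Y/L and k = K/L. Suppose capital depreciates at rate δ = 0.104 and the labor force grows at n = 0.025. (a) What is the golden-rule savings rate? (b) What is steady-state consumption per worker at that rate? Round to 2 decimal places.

(a) s_gold = 0.40; (b) c_gold ≈ 5.22

The effective depreciation rate is n + δ = 0.025 + 0.104 = 0.129.
For Cobb-Douglas, s_gold equals capital's share: s_gold = 0.4.
Maximizing c = f(k) − (n+δ)·k gives f'(k) = n+δ, i.e. 0.4·2.33·k^(0.4−1) = 0.129, so k_gold = (0.4·2.33/0.129)^(1/0.6) ≈ 27.0008.
y_gold = 2.33·27.0008^0.4 ≈ 8.7078; c_gold = (1−0.4)·y_gold ≈ 5.2247.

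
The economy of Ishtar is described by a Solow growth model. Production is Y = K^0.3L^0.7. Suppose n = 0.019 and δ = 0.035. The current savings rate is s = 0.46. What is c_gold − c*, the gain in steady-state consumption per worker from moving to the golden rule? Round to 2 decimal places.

Break-even investment rate: n + δ = 0.019 + 0.035 = 0.054.
Current steady state (s = 0.46): k* = (0.46/0.054)^(1/0.7) ≈ 21.3349, y* = 21.3349^0.3 ≈ 2.5045, c* = (1−0.46)·2.5045 ≈ 1.3525.
Golden rule sets MPK = n+δ: 0.3·k^(0.3−1) = 0.054, so k_gold = (0.3/0.054)^(1/0.7) ≈ 11.5850.
y_gold = 11.5850^0.3 ≈ 2.0853, c_gold = y_gold − 0.054·k_gold ≈ 1.4597.
Gain: Δc = 1.4597 − 1.3525 ≈ 0.1073.

Δc ≈ 0.11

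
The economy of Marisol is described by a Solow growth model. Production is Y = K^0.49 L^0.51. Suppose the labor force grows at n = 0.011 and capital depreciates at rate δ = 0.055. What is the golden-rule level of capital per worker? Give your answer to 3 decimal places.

k_gold ≈ 50.952

n + δ = 0.011 + 0.055 = 0.066.
At the golden rule the marginal product of capital equals n+δ: 0.49·k^(0.49−1) = 0.066. Solving, k_gold = (0.49/0.066)^(1/0.51) ≈ 50.9520.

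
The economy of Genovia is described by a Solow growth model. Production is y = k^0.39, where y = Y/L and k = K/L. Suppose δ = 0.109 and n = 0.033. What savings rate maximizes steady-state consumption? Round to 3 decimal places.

s_gold = 0.390

Capital per worker breaks even when investment replaces (n + δ)·k; here n + δ = 0.142.
At the golden rule MPK = n+δ, and in any Cobb-Douglas steady state s = (n+δ)·k/y = MPK·k/y = capital's share 0.39.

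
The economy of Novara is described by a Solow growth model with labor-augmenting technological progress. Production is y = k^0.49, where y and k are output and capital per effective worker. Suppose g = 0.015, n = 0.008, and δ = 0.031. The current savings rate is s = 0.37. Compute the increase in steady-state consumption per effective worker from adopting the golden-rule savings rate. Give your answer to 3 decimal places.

Δc ≈ 0.241

The effective depreciation rate is n + g + δ = 0.008 + 0.015 + 0.031 = 0.054.
Current steady state (s = 0.37): k* = (0.37/0.054)^(1/0.51) ≈ 43.5351, y* = 43.5351^0.49 ≈ 6.3538, c* = (1−0.37)·6.3538 ≈ 4.0029.
Golden rule sets MPK = n+g+δ: 0.49·k^(0.49−1) = 0.054, so k_gold = (0.49/0.054)^(1/0.51) ≈ 75.5168.
y_gold = 75.5168^0.49 ≈ 8.3223, c_gold = y_gold − 0.054·k_gold ≈ 4.2444.
Gain: Δc = 4.2444 − 4.0029 ≈ 0.2415.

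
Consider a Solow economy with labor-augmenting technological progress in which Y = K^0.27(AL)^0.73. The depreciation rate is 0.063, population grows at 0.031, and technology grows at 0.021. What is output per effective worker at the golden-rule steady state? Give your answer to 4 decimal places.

y_gold ≈ 1.3712

n + g + δ = 0.031 + 0.021 + 0.063 = 0.115.
At the golden rule the marginal product of capital equals n+g+δ: 0.27·k^(0.27−1) = 0.115. Solving, k_gold = (0.27/0.115)^(1/0.73) ≈ 3.2193.
Output: y_gold = k_gold^0.27 = 3.2193^0.27 ≈ 1.3712.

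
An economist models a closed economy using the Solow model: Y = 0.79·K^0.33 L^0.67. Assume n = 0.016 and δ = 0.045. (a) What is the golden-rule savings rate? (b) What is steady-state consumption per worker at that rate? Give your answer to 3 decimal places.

(a) s_gold = 0.330; (b) c_gold ≈ 1.082

n + δ = 0.016 + 0.045 = 0.061.
For Cobb-Douglas, s_gold equals capital's share: s_gold = 0.33.
Golden rule sets MPK = n+δ: 0.33·0.79·k^(0.33−1) = 0.061, so k_gold = (0.33·0.79/0.061)^(1/0.67) ≈ 8.7400.
y_gold = 0.79·8.7400^0.33 ≈ 1.6156; c_gold = (1−0.33)·y_gold ≈ 1.0824.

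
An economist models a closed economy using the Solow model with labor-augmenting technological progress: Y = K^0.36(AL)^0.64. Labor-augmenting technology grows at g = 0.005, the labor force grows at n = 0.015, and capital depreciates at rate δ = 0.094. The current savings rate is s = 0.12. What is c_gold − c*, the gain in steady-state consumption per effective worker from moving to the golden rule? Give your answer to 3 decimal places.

Δc ≈ 0.316

The effective depreciation rate is n + g + δ = 0.015 + 0.005 + 0.094 = 0.114.
Current steady state (s = 0.12): k* = (0.12/0.114)^(1/0.64) ≈ 1.0834, y* = 1.0834^0.36 ≈ 1.0293, c* = (1−0.12)·1.0293 ≈ 0.9058.
At the golden rule the marginal product of capital equals n+g+δ: 0.36·k^(0.36−1) = 0.114. Solving, k_gold = (0.36/0.114)^(1/0.64) ≈ 6.0299.
y_gold = 6.0299^0.36 ≈ 1.9095, c_gold = y_gold − 0.114·k_gold ≈ 1.2221.
Gain: Δc = 1.2221 − 0.9058 ≈ 0.3163.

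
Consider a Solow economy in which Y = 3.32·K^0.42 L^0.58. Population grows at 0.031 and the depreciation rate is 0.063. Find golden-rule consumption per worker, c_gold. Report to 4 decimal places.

n + δ = 0.031 + 0.063 = 0.094.
Maximizing c = f(k) − (n+δ)·k gives f'(k) = n+δ, i.e. 0.42·3.32·k^(0.42−1) = 0.094, so k_gold = (0.42·3.32/0.094)^(1/0.58) ≈ 104.5714.
y_gold = 3.32·104.5714^0.42 ≈ 23.4041.
c_gold = y_gold − (n+δ)·k_gold = 23.4041 − 0.094·104.5714 ≈ 13.5744.

c_gold ≈ 13.5744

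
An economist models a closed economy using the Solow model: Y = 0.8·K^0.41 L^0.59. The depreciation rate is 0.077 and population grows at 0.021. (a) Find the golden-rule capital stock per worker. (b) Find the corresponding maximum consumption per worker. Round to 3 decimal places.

The effective depreciation rate is n + δ = 0.021 + 0.077 = 0.098.
At the golden rule the marginal product of capital equals n+δ: 0.41·0.8·k^(0.41−1) = 0.098. Solving, k_gold = (0.41·0.8/0.098)^(1/0.59) ≈ 7.7488.
y_gold = 0.8·7.7488^0.41 ≈ 1.8521; c_gold = y_gold − 0.098·k_gold ≈ 1.0928.

(a) k_gold ≈ 7.749; (b) c_gold ≈ 1.093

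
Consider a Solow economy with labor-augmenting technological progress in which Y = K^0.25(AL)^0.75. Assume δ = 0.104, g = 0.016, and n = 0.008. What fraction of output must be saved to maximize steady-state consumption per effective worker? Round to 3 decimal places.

s_gold = 0.250

Break-even investment rate: n + g + δ = 0.008 + 0.016 + 0.104 = 0.128.
At the golden rule MPK = n+g+δ, and in any Cobb-Douglas steady state s = (n+g+δ)·k/y = MPK·k/y = capital's share 0.25.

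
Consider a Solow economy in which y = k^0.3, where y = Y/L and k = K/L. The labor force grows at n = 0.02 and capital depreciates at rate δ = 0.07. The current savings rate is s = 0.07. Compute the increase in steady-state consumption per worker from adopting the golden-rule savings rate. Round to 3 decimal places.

n + δ = 0.02 + 0.07 = 0.09.
Current steady state (s = 0.07): k* = (0.07/0.09)^(1/0.7) ≈ 0.6984, y* = 0.6984^0.3 ≈ 0.8979, c* = (1−0.07)·0.8979 ≈ 0.8350.
At the golden rule the marginal product of capital equals n+δ: 0.3·k^(0.3−1) = 0.09. Solving, k_gold = (0.3/0.09)^(1/0.7) ≈ 5.5843.
y_gold = 5.5843^0.3 ≈ 1.6753, c_gold = y_gold − 0.09·k_gold ≈ 1.1727.
Gain: Δc = 1.1727 − 0.8350 ≈ 0.3377.

Δc ≈ 0.338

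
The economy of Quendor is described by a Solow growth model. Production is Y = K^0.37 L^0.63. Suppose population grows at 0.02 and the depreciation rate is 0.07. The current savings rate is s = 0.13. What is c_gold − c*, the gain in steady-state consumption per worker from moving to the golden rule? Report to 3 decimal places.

Capital per worker breaks even when investment replaces (n + δ)·k; here n + δ = 0.09.
Current steady state (s = 0.13): k* = (0.13/0.09)^(1/0.63) ≈ 1.7926, y* = 1.7926^0.37 ≈ 1.2411, c* = (1−0.13)·1.2411 ≈ 1.0797.
Maximizing c = f(k) − (n+δ)·k gives f'(k) = n+δ, i.e. 0.37·k^(0.37−1) = 0.09, so k_gold = (0.37/0.09)^(1/0.63) ≈ 9.4306.
y_gold = 9.4306^0.37 ≈ 2.2939, c_gold = y_gold − 0.09·k_gold ≈ 1.4452.
Gain: Δc = 1.4452 − 1.0797 ≈ 0.3655.

Δc ≈ 0.365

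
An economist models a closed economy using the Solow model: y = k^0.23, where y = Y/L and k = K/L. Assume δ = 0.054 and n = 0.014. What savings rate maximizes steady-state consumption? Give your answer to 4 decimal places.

s_gold = 0.2300

The effective depreciation rate is n + δ = 0.014 + 0.054 = 0.068.
At the golden rule MPK = n+δ, and in any Cobb-Douglas steady state s = (n+δ)·k/y = MPK·k/y = capital's share 0.23.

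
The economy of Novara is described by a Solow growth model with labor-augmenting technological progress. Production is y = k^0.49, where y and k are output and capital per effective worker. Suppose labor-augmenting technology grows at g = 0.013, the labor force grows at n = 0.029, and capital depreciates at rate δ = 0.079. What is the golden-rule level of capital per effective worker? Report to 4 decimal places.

k_gold ≈ 15.5239

n + g + δ = 0.029 + 0.013 + 0.079 = 0.121.
Maximizing c = f(k) − (n+g+δ)·k gives f'(k) = n+g+δ, i.e. 0.49·k^(0.49−1) = 0.121, so k_gold = (0.49/0.121)^(1/0.51) ≈ 15.5239.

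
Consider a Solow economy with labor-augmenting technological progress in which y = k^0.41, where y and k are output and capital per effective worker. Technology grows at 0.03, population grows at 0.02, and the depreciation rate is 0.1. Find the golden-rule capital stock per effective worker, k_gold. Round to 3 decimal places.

k_gold ≈ 5.497

The effective depreciation rate is n + g + δ = 0.02 + 0.03 + 0.1 = 0.15.
Setting f'(k) = n+g+δ gives 0.41·k^(0.41−1) = 0.15, hence k_gold = (0.41/0.15)^(1/0.59) ≈ 5.4974.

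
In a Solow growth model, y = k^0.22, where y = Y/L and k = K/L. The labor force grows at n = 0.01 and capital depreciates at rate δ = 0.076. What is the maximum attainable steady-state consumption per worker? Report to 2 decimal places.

The effective depreciation rate is n + δ = 0.01 + 0.076 = 0.086.
At the golden rule the marginal product of capital equals n+δ: 0.22·k^(0.22−1) = 0.086. Solving, k_gold = (0.22/0.086)^(1/0.78) ≈ 3.3341.
y_gold = 3.3341^0.22 ≈ 1.3033.
c_gold = y_gold − (n+δ)·k_gold = 1.3033 − 0.086·3.3341 ≈ 1.0166.

c_gold ≈ 1.02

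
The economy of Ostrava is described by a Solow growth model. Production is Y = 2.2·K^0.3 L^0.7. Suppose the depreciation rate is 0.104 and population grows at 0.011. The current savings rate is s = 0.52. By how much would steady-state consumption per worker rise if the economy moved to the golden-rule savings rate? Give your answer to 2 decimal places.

Δc ≈ 0.43

The effective depreciation rate is n + δ = 0.011 + 0.104 = 0.115.
Current steady state (s = 0.52): k* = (0.52·2.2/0.115)^(1/0.7) ≈ 26.6272, y* = 2.2·26.6272^0.3 ≈ 5.8887, c* = (1−0.52)·5.8887 ≈ 2.8266.
Golden rule sets MPK = n+δ: 0.3·2.2·k^(0.3−1) = 0.115, so k_gold = (0.3·2.2/0.115)^(1/0.7) ≈ 12.1357.
y_gold = 2.2·12.1357^0.3 ≈ 4.6520, c_gold = y_gold − 0.115·k_gold ≈ 3.2564.
Gain: Δc = 3.2564 − 2.8266 ≈ 0.4298.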